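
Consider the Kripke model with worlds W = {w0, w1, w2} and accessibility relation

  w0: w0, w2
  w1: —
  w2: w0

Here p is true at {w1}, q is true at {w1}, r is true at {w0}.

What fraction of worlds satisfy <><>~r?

2/3

w0: successors {w0, w2}; <>~r there: w0:T, w2:F. ✓
w1: no successors, so <><>~r fails. ✗
w2: successors {w0}; <>~r there: w0:T. ✓
That's 2 of 3 worlds, so 2/3.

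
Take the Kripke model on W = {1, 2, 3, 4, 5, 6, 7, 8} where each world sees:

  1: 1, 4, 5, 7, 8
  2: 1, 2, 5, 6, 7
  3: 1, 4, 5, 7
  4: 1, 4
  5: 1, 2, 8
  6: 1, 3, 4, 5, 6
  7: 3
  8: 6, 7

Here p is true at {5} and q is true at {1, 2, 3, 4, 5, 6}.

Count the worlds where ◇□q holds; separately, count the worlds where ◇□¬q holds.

6 and 0

For ◇□q:
1: successors {1, 4, 5, 7, 8}; □q there: 1:F, 4:T, 5:F, 7:T, 8:F. ✓
2: successors {1, 2, 5, 6, 7}; □q there: 1:F, 2:F, 5:F, 6:T, 7:T. ✓
3: successors {1, 4, 5, 7}; □q there: 1:F, 4:T, 5:F, 7:T. ✓
4: successors {1, 4}; □q there: 1:F, 4:T. ✓
5: successors {1, 2, 8}; □q there: 1:F, 2:F, 8:F. ✗
6: successors {1, 3, 4, 5, 6}; □q there: 1:F, 3:F, 4:T, 5:F, 6:T. ✓
7: successors {3}; □q there: 3:F. ✗
8: successors {6, 7}; □q there: 6:T, 7:T. ✓
— 6 worlds.
For ◇□¬q:
1: successors {1, 4, 5, 7, 8}; □¬q there: 1:F, 4:F, 5:F, 7:F, 8:F. ✗
2: successors {1, 2, 5, 6, 7}; □¬q there: 1:F, 2:F, 5:F, 6:F, 7:F. ✗
3: successors {1, 4, 5, 7}; □¬q there: 1:F, 4:F, 5:F, 7:F. ✗
4: successors {1, 4}; □¬q there: 1:F, 4:F. ✗
5: successors {1, 2, 8}; □¬q there: 1:F, 2:F, 8:F. ✗
6: successors {1, 3, 4, 5, 6}; □¬q there: 1:F, 3:F, 4:F, 5:F, 6:F. ✗
7: successors {3}; □¬q there: 3:F. ✗
8: successors {6, 7}; □¬q there: 6:F, 7:F. ✗
— 0 worlds.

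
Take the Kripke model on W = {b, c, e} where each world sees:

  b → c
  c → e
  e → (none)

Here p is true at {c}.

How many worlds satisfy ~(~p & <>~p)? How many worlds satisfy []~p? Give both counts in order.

3 and 2

For ~(~p & <>~p):
b: ~p & <>~p is F. ✓
c: ~p & <>~p is F. ✓
e: ~p & <>~p is F. ✓
— 3 worlds.
For []~p:
b: successors {c}; ~p there: c:F. ✗
c: successors {e}; ~p there: e:T. ✓
e: no successors, so []~p holds vacuously. ✓
— 2 worlds.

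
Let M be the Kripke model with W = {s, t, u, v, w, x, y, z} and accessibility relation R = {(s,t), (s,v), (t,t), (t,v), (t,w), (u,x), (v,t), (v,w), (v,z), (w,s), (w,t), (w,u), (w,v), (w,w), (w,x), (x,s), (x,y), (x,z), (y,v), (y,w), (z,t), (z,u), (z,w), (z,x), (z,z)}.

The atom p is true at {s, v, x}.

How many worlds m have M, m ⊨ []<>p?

4

s: successors {t, v}; <>p there: t:T, v:F. ✗
t: successors {t, v, w}; <>p there: t:T, v:F, w:T. ✗
u: successors {x}; <>p there: x:T. ✓
v: successors {t, w, z}; <>p there: t:T, w:T, z:T. ✓
w: successors {s, t, u, v, w, x}; <>p there: s:T, t:T, u:T, v:F, w:T, x:T. ✗
x: successors {s, y, z}; <>p there: s:T, y:T, z:T. ✓
y: successors {v, w}; <>p there: v:F, w:T. ✗
z: successors {t, u, w, x, z}; <>p there: t:T, u:T, w:T, x:T, z:T. ✓
Satisfying worlds: {u, v, x, z}.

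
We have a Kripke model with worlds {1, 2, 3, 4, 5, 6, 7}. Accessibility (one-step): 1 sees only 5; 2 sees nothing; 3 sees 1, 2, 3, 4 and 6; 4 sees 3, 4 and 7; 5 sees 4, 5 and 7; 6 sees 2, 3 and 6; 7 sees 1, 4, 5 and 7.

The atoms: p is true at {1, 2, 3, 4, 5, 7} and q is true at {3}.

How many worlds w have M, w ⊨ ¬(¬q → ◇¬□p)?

4

1: ¬q → ◇¬□p is F. ✓
2: ¬q → ◇¬□p is F. ✓
3: ¬q → ◇¬□p is T. ✗
4: ¬q → ◇¬□p is T. ✗
5: ¬q → ◇¬□p is F. ✓
6: ¬q → ◇¬□p is T. ✗
7: ¬q → ◇¬□p is F. ✓
Satisfying worlds: {1, 2, 5, 7}.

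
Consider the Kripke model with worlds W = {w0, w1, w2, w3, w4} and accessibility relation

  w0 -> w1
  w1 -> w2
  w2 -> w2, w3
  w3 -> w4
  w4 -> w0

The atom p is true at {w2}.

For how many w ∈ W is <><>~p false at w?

w0: successors {w1}; <>~p there: w1:F. ✗
w1: successors {w2}; <>~p there: w2:T. ✓
w2: successors {w2, w3}; <>~p there: w2:T, w3:T. ✓
w3: successors {w4}; <>~p there: w4:T. ✓
w4: successors {w0}; <>~p there: w0:T. ✓
Satisfying worlds: {w1, w2, w3, w4}.
So <><>~p fails at the other 1 world.

1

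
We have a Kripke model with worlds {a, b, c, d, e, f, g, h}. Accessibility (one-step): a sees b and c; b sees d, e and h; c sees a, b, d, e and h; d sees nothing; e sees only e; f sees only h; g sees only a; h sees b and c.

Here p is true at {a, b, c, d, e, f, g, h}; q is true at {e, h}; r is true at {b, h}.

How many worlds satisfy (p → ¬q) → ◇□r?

a: p → ¬q is T, ◇□r is F. ✗
b: p → ¬q is T, ◇□r is T. ✓
c: p → ¬q is T, ◇□r is T. ✓
d: p → ¬q is T, ◇□r is F. ✗
e: p → ¬q is F, ◇□r is F. ✓
f: p → ¬q is T, ◇□r is F. ✗
g: p → ¬q is T, ◇□r is F. ✗
h: p → ¬q is F, ◇□r is F. ✓
Satisfying worlds: {b, c, e, h}.

4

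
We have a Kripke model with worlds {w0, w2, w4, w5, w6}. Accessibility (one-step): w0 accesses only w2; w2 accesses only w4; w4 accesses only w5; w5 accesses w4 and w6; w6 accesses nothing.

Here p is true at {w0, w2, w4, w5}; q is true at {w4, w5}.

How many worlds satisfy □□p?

4

w0: successors {w2}; □p there: w2:T. ✓
w2: successors {w4}; □p there: w4:T. ✓
w4: successors {w5}; □p there: w5:F. ✗
w5: successors {w4, w6}; □p there: w4:T, w6:T. ✓
w6: no successors, so □□p holds vacuously. ✓
Satisfying worlds: {w0, w2, w5, w6}.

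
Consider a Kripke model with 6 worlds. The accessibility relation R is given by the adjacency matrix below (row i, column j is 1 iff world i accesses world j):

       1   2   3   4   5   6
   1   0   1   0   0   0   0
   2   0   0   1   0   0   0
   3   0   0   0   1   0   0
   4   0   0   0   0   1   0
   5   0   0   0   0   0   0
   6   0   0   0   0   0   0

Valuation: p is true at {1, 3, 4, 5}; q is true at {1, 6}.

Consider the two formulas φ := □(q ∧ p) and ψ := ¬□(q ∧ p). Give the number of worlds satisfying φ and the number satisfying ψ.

For □(q ∧ p):
1: successors {2}; q ∧ p there: 2:F. ✗
2: successors {3}; q ∧ p there: 3:F. ✗
3: successors {4}; q ∧ p there: 4:F. ✗
4: successors {5}; q ∧ p there: 5:F. ✗
5: no successors, so □(q ∧ p) holds vacuously. ✓
6: no successors, so □(q ∧ p) holds vacuously. ✓
— 2 worlds.
For ¬□(q ∧ p):
1: □(q ∧ p) is F. ✓
2: □(q ∧ p) is F. ✓
3: □(q ∧ p) is F. ✓
4: □(q ∧ p) is F. ✓
5: □(q ∧ p) is T. ✗
6: □(q ∧ p) is T. ✗
— 4 worlds.

2 and 4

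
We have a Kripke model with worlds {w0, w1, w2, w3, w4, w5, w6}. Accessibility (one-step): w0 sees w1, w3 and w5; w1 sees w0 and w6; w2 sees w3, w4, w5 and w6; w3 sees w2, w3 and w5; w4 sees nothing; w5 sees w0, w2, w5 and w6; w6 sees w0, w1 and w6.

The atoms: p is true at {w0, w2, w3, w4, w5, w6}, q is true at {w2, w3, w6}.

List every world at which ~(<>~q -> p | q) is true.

{w1}

w0: <>~q -> p | q is T. ✗
w1: <>~q -> p | q is F. ✓
w2: <>~q -> p | q is T. ✗
w3: <>~q -> p | q is T. ✗
w4: <>~q -> p | q is T. ✗
w5: <>~q -> p | q is T. ✗
w6: <>~q -> p | q is T. ✗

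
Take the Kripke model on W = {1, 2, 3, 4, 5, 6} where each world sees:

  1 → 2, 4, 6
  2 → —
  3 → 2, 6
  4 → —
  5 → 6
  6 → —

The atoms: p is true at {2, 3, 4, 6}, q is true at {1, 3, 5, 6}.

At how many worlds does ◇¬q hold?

1: successors {2, 4, 6}; ¬q there: 2:T, 4:T, 6:F. ✓
2: no successors, so ◇¬q fails. ✗
3: successors {2, 6}; ¬q there: 2:T, 6:F. ✓
4: no successors, so ◇¬q fails. ✗
5: successors {6}; ¬q there: 6:F. ✗
6: no successors, so ◇¬q fails. ✗
Satisfying worlds: {1, 3}.

2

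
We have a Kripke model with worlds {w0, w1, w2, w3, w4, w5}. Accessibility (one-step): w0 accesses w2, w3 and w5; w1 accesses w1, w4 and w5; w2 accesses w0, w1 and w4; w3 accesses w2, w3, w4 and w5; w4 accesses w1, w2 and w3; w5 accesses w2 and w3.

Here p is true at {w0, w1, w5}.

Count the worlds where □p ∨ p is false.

3

w0: □p is F, p is T. ✓
w1: □p is F, p is T. ✓
w2: □p is F, p is F. ✗
w3: □p is F, p is F. ✗
w4: □p is F, p is F. ✗
w5: □p is F, p is T. ✓
Satisfying worlds: {w0, w1, w5}.
So □p ∨ p fails at the other 3 worlds.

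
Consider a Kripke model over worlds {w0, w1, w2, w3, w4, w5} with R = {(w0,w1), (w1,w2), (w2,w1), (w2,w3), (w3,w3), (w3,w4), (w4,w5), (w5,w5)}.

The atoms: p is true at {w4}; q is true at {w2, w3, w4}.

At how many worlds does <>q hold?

w0: successors {w1}; q there: w1:F. ✗
w1: successors {w2}; q there: w2:T. ✓
w2: successors {w1, w3}; q there: w1:F, w3:T. ✓
w3: successors {w3, w4}; q there: w3:T, w4:T. ✓
w4: successors {w5}; q there: w5:F. ✗
w5: successors {w5}; q there: w5:F. ✗
Satisfying worlds: {w1, w2, w3}.

3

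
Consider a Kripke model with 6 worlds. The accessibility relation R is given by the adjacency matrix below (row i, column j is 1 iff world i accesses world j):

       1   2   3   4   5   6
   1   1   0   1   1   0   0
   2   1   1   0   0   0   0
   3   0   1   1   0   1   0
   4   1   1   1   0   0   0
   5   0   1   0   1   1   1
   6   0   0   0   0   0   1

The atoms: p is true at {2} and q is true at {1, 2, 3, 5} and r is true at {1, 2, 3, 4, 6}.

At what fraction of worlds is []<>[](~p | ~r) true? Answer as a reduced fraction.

1/2

1: successors {1, 3, 4}; <>[](~p | ~r) there: 1:T, 3:F, 4:T. ✗
2: successors {1, 2}; <>[](~p | ~r) there: 1:T, 2:T. ✓
3: successors {2, 3, 5}; <>[](~p | ~r) there: 2:T, 3:F, 5:T. ✗
4: successors {1, 2, 3}; <>[](~p | ~r) there: 1:T, 2:T, 3:F. ✗
5: successors {2, 4, 5, 6}; <>[](~p | ~r) there: 2:T, 4:T, 5:T, 6:T. ✓
6: successors {6}; <>[](~p | ~r) there: 6:T. ✓
That's 3 of 6 worlds, so 3/6 = 1/2.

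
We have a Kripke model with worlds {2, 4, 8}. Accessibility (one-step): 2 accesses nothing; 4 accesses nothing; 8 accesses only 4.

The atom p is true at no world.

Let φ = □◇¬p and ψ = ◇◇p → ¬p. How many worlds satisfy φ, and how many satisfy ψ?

For □◇¬p:
2: no successors, so □◇¬p holds vacuously. ✓
4: no successors, so □◇¬p holds vacuously. ✓
8: successors {4}; ◇¬p there: 4:F. ✗
— 2 worlds.
For ◇◇p → ¬p:
2: ◇◇p is F, ¬p is T. ✓
4: ◇◇p is F, ¬p is T. ✓
8: ◇◇p is F, ¬p is T. ✓
— 3 worlds.

2 and 3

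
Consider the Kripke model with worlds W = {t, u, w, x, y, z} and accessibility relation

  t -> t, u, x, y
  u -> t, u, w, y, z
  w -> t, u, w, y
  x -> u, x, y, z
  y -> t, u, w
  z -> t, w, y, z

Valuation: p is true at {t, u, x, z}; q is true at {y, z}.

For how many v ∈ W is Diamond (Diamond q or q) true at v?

t: successors {t, u, x, y}; Diamond q or q there: t:T, u:T, x:T, y:T. ✓
u: successors {t, u, w, y, z}; Diamond q or q there: t:T, u:T, w:T, y:T, z:T. ✓
w: successors {t, u, w, y}; Diamond q or q there: t:T, u:T, w:T, y:T. ✓
x: successors {u, x, y, z}; Diamond q or q there: u:T, x:T, y:T, z:T. ✓
y: successors {t, u, w}; Diamond q or q there: t:T, u:T, w:T. ✓
z: successors {t, w, y, z}; Diamond q or q there: t:T, w:T, y:T, z:T. ✓
Satisfying worlds: {t, u, w, x, y, z}.

6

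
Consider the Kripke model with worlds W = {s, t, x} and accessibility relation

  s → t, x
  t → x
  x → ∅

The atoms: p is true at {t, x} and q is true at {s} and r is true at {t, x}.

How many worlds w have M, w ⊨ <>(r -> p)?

2

s: successors {t, x}; r -> p there: t:T, x:T. ✓
t: successors {x}; r -> p there: x:T. ✓
x: no successors, so <>(r -> p) fails. ✗
Satisfying worlds: {s, t}.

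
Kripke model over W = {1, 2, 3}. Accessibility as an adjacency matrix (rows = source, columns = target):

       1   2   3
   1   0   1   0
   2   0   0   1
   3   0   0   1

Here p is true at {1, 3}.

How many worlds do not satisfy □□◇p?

0

1: successors {2}; □◇p there: 2:T. ✓
2: successors {3}; □◇p there: 3:T. ✓
3: successors {3}; □◇p there: 3:T. ✓
Satisfying worlds: {1, 2, 3}.
So □□◇p fails at the other 0 worlds.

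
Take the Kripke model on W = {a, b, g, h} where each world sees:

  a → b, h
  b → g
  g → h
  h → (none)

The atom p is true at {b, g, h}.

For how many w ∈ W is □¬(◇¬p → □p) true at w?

1

a: successors {b, h}; ¬(◇¬p → □p) there: b:F, h:F. ✗
b: successors {g}; ¬(◇¬p → □p) there: g:F. ✗
g: successors {h}; ¬(◇¬p → □p) there: h:F. ✗
h: no successors, so □¬(◇¬p → □p) holds vacuously. ✓
Satisfying worlds: {h}.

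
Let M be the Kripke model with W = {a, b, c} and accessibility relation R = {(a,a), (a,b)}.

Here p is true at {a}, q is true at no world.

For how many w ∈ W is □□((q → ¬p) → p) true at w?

a: successors {a, b}; □((q → ¬p) → p) there: a:F, b:T. ✗
b: no successors, so □□((q → ¬p) → p) holds vacuously. ✓
c: no successors, so □□((q → ¬p) → p) holds vacuously. ✓
Satisfying worlds: {b, c}.

2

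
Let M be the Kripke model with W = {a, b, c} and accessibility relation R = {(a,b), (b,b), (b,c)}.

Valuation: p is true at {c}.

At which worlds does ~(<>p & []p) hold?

a: <>p & []p is F. ✓
b: <>p & []p is F. ✓
c: <>p & []p is F. ✓

{a, b, c}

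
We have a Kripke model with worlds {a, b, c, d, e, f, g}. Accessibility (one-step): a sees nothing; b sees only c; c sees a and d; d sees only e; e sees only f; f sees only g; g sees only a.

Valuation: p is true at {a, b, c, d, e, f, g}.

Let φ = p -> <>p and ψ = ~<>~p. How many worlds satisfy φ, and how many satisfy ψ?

For p -> <>p:
a: p is T, <>p is F. ✗
b: p is T, <>p is T. ✓
c: p is T, <>p is T. ✓
d: p is T, <>p is T. ✓
e: p is T, <>p is T. ✓
f: p is T, <>p is T. ✓
g: p is T, <>p is T. ✓
— 6 worlds.
For ~<>~p:
a: <>~p is F. ✓
b: <>~p is F. ✓
c: <>~p is F. ✓
d: <>~p is F. ✓
e: <>~p is F. ✓
f: <>~p is F. ✓
g: <>~p is F. ✓
— 7 worlds.

6 and 7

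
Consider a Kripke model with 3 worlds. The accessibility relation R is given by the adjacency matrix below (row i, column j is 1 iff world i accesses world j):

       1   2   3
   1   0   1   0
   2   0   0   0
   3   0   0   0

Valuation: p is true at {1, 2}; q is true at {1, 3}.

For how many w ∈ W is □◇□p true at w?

1: successors {2}; ◇□p there: 2:F. ✗
2: no successors, so □◇□p holds vacuously. ✓
3: no successors, so □◇□p holds vacuously. ✓
Satisfying worlds: {2, 3}.

2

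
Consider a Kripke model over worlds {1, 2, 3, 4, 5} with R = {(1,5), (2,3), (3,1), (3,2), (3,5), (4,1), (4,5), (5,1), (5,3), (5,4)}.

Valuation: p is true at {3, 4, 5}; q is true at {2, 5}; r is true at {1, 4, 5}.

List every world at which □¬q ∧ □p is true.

1: □¬q is F, □p is T. ✗
2: □¬q is T, □p is T. ✓
3: □¬q is F, □p is F. ✗
4: □¬q is F, □p is F. ✗
5: □¬q is T, □p is F. ✗

{2}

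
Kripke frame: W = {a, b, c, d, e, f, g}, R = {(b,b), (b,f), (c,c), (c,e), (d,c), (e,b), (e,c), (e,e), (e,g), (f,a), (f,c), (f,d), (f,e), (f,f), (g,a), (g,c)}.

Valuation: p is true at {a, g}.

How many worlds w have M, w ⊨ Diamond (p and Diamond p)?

a: no successors, so Diamond (p and Diamond p) fails. ✗
b: successors {b, f}; p and Diamond p there: b:F, f:F. ✗
c: successors {c, e}; p and Diamond p there: c:F, e:F. ✗
d: successors {c}; p and Diamond p there: c:F. ✗
e: successors {b, c, e, g}; p and Diamond p there: b:F, c:F, e:F, g:T. ✓
f: successors {a, c, d, e, f}; p and Diamond p there: a:F, c:F, d:F, e:F, f:F. ✗
g: successors {a, c}; p and Diamond p there: a:F, c:F. ✗
Satisfying worlds: {e}.

1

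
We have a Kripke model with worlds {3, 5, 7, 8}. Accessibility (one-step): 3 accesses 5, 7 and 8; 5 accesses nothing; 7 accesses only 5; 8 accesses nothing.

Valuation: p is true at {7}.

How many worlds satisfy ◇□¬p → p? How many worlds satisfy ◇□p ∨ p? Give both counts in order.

For ◇□¬p → p:
3: ◇□¬p is T, p is F. ✗
5: ◇□¬p is F, p is F. ✓
7: ◇□¬p is T, p is T. ✓
8: ◇□¬p is F, p is F. ✓
— 3 worlds.
For ◇□p ∨ p:
3: ◇□p is T, p is F. ✓
5: ◇□p is F, p is F. ✗
7: ◇□p is T, p is T. ✓
8: ◇□p is F, p is F. ✗
— 2 worlds.

3 and 2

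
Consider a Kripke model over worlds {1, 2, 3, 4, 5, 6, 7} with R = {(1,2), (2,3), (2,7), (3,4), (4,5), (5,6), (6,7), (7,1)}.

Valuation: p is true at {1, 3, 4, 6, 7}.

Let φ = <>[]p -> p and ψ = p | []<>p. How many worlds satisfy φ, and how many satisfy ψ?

For <>[]p -> p:
1: <>[]p is T, p is T. ✓
2: <>[]p is T, p is F. ✗
3: <>[]p is F, p is T. ✓
4: <>[]p is T, p is T. ✓
5: <>[]p is T, p is F. ✗
6: <>[]p is T, p is T. ✓
7: <>[]p is F, p is T. ✓
— 5 worlds.
For p | []<>p:
1: p is T, []<>p is T. ✓
2: p is F, []<>p is T. ✓
3: p is T, []<>p is F. ✓
4: p is T, []<>p is T. ✓
5: p is F, []<>p is T. ✓
6: p is T, []<>p is T. ✓
7: p is T, []<>p is F. ✓
— 7 worlds.

5 and 7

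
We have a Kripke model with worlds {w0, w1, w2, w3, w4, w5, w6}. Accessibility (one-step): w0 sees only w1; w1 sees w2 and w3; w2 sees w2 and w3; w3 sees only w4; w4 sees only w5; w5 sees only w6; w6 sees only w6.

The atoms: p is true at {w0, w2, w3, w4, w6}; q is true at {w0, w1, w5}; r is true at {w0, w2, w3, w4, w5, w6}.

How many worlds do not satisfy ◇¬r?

w0: successors {w1}; ¬r there: w1:T. ✓
w1: successors {w2, w3}; ¬r there: w2:F, w3:F. ✗
w2: successors {w2, w3}; ¬r there: w2:F, w3:F. ✗
w3: successors {w4}; ¬r there: w4:F. ✗
w4: successors {w5}; ¬r there: w5:F. ✗
w5: successors {w6}; ¬r there: w6:F. ✗
w6: successors {w6}; ¬r there: w6:F. ✗
Satisfying worlds: {w0}.
So ◇¬r fails at the other 6 worlds.

6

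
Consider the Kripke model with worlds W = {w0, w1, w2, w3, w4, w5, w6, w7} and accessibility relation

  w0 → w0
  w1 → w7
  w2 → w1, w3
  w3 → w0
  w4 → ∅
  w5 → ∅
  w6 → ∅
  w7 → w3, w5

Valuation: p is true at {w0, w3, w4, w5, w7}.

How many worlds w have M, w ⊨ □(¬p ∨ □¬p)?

w0: successors {w0}; ¬p ∨ □¬p there: w0:F. ✗
w1: successors {w7}; ¬p ∨ □¬p there: w7:F. ✗
w2: successors {w1, w3}; ¬p ∨ □¬p there: w1:T, w3:F. ✗
w3: successors {w0}; ¬p ∨ □¬p there: w0:F. ✗
w4: no successors, so □(¬p ∨ □¬p) holds vacuously. ✓
w5: no successors, so □(¬p ∨ □¬p) holds vacuously. ✓
w6: no successors, so □(¬p ∨ □¬p) holds vacuously. ✓
w7: successors {w3, w5}; ¬p ∨ □¬p there: w3:F, w5:T. ✗
Satisfying worlds: {w4, w5, w6}.

3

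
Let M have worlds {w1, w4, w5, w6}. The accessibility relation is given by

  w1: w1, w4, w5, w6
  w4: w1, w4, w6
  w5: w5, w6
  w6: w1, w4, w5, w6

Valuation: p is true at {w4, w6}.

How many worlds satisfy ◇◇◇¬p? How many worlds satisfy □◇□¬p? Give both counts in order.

4 and 0

For ◇◇◇¬p:
w1: successors {w1, w4, w5, w6}; ◇◇¬p there: w1:T, w4:T, w5:T, w6:T. ✓
w4: successors {w1, w4, w6}; ◇◇¬p there: w1:T, w4:T, w6:T. ✓
w5: successors {w5, w6}; ◇◇¬p there: w5:T, w6:T. ✓
w6: successors {w1, w4, w5, w6}; ◇◇¬p there: w1:T, w4:T, w5:T, w6:T. ✓
— 4 worlds.
For □◇□¬p:
w1: successors {w1, w4, w5, w6}; ◇□¬p there: w1:F, w4:F, w5:F, w6:F. ✗
w4: successors {w1, w4, w6}; ◇□¬p there: w1:F, w4:F, w6:F. ✗
w5: successors {w5, w6}; ◇□¬p there: w5:F, w6:F. ✗
w6: successors {w1, w4, w5, w6}; ◇□¬p there: w1:F, w4:F, w5:F, w6:F. ✗
— 0 worlds.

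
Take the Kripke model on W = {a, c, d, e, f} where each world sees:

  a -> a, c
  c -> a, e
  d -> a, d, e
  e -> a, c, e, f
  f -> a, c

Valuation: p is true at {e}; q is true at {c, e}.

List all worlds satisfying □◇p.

∅

a: successors {a, c}; ◇p there: a:F, c:T. ✗
c: successors {a, e}; ◇p there: a:F, e:T. ✗
d: successors {a, d, e}; ◇p there: a:F, d:T, e:T. ✗
e: successors {a, c, e, f}; ◇p there: a:F, c:T, e:T, f:F. ✗
f: successors {a, c}; ◇p there: a:F, c:T. ✗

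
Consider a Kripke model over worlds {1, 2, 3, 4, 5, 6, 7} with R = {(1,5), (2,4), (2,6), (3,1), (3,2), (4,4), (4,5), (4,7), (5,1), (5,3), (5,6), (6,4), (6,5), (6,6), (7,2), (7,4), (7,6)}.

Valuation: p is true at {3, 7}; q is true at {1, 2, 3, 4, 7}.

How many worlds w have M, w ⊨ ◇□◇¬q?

1: successors {5}; □◇¬q there: 5:F. ✗
2: successors {4, 6}; □◇¬q there: 4:T, 6:T. ✓
3: successors {1, 2}; □◇¬q there: 1:T, 2:T. ✓
4: successors {4, 5, 7}; □◇¬q there: 4:T, 5:F, 7:T. ✓
5: successors {1, 3, 6}; □◇¬q there: 1:T, 3:T, 6:T. ✓
6: successors {4, 5, 6}; □◇¬q there: 4:T, 5:F, 6:T. ✓
7: successors {2, 4, 6}; □◇¬q there: 2:T, 4:T, 6:T. ✓
Satisfying worlds: {2, 3, 4, 5, 6, 7}.

6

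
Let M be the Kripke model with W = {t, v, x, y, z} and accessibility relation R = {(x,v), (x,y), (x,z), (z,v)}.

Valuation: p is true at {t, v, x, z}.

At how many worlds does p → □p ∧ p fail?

1

t: p is T, □p ∧ p is T. ✓
v: p is T, □p ∧ p is T. ✓
x: p is T, □p ∧ p is F. ✗
y: p is F, □p ∧ p is F. ✓
z: p is T, □p ∧ p is T. ✓
Satisfying worlds: {t, v, y, z}.
So p → □p ∧ p fails at the other 1 world.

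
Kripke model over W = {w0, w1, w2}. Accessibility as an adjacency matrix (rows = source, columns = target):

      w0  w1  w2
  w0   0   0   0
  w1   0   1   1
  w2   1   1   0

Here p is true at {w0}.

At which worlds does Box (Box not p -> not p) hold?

{w0, w1}

w0: no successors, so Box (Box not p -> not p) holds vacuously. ✓
w1: successors {w1, w2}; Box not p -> not p there: w1:T, w2:T. ✓
w2: successors {w0, w1}; Box not p -> not p there: w0:F, w1:T. ✗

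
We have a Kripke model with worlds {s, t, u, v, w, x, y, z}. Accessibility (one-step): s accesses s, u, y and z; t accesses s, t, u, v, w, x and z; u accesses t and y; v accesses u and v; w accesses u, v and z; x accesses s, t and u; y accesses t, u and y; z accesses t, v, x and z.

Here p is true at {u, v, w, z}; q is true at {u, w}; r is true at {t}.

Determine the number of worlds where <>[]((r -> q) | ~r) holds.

6

s: successors {s, u, y, z}; []((r -> q) | ~r) there: s:T, u:F, y:F, z:F. ✓
t: successors {s, t, u, v, w, x, z}; []((r -> q) | ~r) there: s:T, t:F, u:F, v:T, w:T, x:F, z:F. ✓
u: successors {t, y}; []((r -> q) | ~r) there: t:F, y:F. ✗
v: successors {u, v}; []((r -> q) | ~r) there: u:F, v:T. ✓
w: successors {u, v, z}; []((r -> q) | ~r) there: u:F, v:T, z:F. ✓
x: successors {s, t, u}; []((r -> q) | ~r) there: s:T, t:F, u:F. ✓
y: successors {t, u, y}; []((r -> q) | ~r) there: t:F, u:F, y:F. ✗
z: successors {t, v, x, z}; []((r -> q) | ~r) there: t:F, v:T, x:F, z:F. ✓
Satisfying worlds: {s, t, v, w, x, z}.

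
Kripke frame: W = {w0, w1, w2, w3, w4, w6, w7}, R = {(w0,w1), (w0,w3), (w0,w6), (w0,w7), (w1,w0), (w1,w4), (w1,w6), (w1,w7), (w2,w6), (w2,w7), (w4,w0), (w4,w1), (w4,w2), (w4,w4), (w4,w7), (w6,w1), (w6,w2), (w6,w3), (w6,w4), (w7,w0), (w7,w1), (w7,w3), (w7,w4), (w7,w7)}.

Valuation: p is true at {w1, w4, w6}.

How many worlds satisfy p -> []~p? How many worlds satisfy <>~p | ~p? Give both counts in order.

For p -> []~p:
w0: p is F, []~p is F. ✓
w1: p is T, []~p is F. ✗
w2: p is F, []~p is F. ✓
w3: p is F, []~p is T. ✓
w4: p is T, []~p is F. ✗
w6: p is T, []~p is F. ✗
w7: p is F, []~p is F. ✓
— 4 worlds.
For <>~p | ~p:
w0: <>~p is T, ~p is T. ✓
w1: <>~p is T, ~p is F. ✓
w2: <>~p is T, ~p is T. ✓
w3: <>~p is F, ~p is T. ✓
w4: <>~p is T, ~p is F. ✓
w6: <>~p is T, ~p is F. ✓
w7: <>~p is T, ~p is T. ✓
— 7 worlds.

4 and 7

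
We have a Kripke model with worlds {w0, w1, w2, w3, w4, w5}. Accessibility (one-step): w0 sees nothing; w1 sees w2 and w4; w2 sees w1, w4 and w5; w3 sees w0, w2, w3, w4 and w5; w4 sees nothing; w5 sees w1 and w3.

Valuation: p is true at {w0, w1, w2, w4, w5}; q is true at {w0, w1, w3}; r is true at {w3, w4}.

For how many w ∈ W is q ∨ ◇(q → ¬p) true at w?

w0: q is T, ◇(q → ¬p) is F. ✓
w1: q is T, ◇(q → ¬p) is T. ✓
w2: q is F, ◇(q → ¬p) is T. ✓
w3: q is T, ◇(q → ¬p) is T. ✓
w4: q is F, ◇(q → ¬p) is F. ✗
w5: q is F, ◇(q → ¬p) is T. ✓
Satisfying worlds: {w0, w1, w2, w3, w5}.

5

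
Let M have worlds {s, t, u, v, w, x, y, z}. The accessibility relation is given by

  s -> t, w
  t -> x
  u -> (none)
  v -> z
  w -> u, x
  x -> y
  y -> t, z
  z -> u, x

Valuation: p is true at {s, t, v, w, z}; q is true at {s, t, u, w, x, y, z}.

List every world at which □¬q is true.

s: successors {t, w}; ¬q there: t:F, w:F. ✗
t: successors {x}; ¬q there: x:F. ✗
u: no successors, so □¬q holds vacuously. ✓
v: successors {z}; ¬q there: z:F. ✗
w: successors {u, x}; ¬q there: u:F, x:F. ✗
x: successors {y}; ¬q there: y:F. ✗
y: successors {t, z}; ¬q there: t:F, z:F. ✗
z: successors {u, x}; ¬q there: u:F, x:F. ✗

{u}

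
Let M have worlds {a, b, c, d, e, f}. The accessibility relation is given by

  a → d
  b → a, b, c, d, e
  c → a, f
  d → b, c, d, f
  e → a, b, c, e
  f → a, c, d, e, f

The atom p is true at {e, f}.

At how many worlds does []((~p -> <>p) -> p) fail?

5

a: successors {d}; (~p -> <>p) -> p there: d:F. ✗
b: successors {a, b, c, d, e}; (~p -> <>p) -> p there: a:T, b:F, c:F, d:F, e:T. ✗
c: successors {a, f}; (~p -> <>p) -> p there: a:T, f:T. ✓
d: successors {b, c, d, f}; (~p -> <>p) -> p there: b:F, c:F, d:F, f:T. ✗
e: successors {a, b, c, e}; (~p -> <>p) -> p there: a:T, b:F, c:F, e:T. ✗
f: successors {a, c, d, e, f}; (~p -> <>p) -> p there: a:T, c:F, d:F, e:T, f:T. ✗
Satisfying worlds: {c}.
So []((~p -> <>p) -> p) fails at the other 5 worlds.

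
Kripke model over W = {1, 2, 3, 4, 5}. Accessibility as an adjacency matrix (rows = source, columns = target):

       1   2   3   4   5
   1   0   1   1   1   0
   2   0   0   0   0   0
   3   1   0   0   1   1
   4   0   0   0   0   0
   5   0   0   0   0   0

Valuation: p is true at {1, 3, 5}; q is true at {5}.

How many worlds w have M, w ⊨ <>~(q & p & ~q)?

1: successors {2, 3, 4}; ~(q & p & ~q) there: 2:T, 3:T, 4:T. ✓
2: no successors, so <>~(q & p & ~q) fails. ✗
3: successors {1, 4, 5}; ~(q & p & ~q) there: 1:T, 4:T, 5:T. ✓
4: no successors, so <>~(q & p & ~q) fails. ✗
5: no successors, so <>~(q & p & ~q) fails. ✗
Satisfying worlds: {1, 3}.

2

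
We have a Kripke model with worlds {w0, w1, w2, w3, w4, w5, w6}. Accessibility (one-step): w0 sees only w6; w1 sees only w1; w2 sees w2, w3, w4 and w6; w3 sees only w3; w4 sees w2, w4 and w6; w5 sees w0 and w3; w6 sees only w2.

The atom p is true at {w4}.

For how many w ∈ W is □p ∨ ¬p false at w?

w0: □p is F, ¬p is T. ✓
w1: □p is F, ¬p is T. ✓
w2: □p is F, ¬p is T. ✓
w3: □p is F, ¬p is T. ✓
w4: □p is F, ¬p is F. ✗
w5: □p is F, ¬p is T. ✓
w6: □p is F, ¬p is T. ✓
Satisfying worlds: {w0, w1, w2, w3, w5, w6}.
So □p ∨ ¬p fails at the other 1 world.

1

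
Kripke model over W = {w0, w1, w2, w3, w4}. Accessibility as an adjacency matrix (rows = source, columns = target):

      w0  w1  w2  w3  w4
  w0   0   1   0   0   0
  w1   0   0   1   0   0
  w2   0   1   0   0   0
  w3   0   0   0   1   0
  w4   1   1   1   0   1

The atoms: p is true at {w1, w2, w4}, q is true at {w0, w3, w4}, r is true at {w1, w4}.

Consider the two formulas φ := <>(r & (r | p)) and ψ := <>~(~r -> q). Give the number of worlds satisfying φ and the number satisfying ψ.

For <>(r & (r | p)):
w0: successors {w1}; r & (r | p) there: w1:T. ✓
w1: successors {w2}; r & (r | p) there: w2:F. ✗
w2: successors {w1}; r & (r | p) there: w1:T. ✓
w3: successors {w3}; r & (r | p) there: w3:F. ✗
w4: successors {w0, w1, w2, w4}; r & (r | p) there: w0:F, w1:T, w2:F, w4:T. ✓
— 3 worlds.
For <>~(~r -> q):
w0: successors {w1}; ~(~r -> q) there: w1:F. ✗
w1: successors {w2}; ~(~r -> q) there: w2:T. ✓
w2: successors {w1}; ~(~r -> q) there: w1:F. ✗
w3: successors {w3}; ~(~r -> q) there: w3:F. ✗
w4: successors {w0, w1, w2, w4}; ~(~r -> q) there: w0:F, w1:F, w2:T, w4:F. ✓
— 2 worlds.

3 and 2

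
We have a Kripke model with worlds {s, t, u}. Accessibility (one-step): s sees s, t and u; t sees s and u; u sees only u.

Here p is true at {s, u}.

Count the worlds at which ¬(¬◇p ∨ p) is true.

s: ¬◇p ∨ p is T. ✗
t: ¬◇p ∨ p is F. ✓
u: ¬◇p ∨ p is T. ✗
Satisfying worlds: {t}.

1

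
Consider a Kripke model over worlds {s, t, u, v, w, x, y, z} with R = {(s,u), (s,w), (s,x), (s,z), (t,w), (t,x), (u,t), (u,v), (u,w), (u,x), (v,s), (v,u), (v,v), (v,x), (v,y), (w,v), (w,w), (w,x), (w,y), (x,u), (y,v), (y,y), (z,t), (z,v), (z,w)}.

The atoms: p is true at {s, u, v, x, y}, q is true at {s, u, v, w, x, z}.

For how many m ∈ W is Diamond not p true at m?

s: successors {u, w, x, z}; not p there: u:F, w:T, x:F, z:T. ✓
t: successors {w, x}; not p there: w:T, x:F. ✓
u: successors {t, v, w, x}; not p there: t:T, v:F, w:T, x:F. ✓
v: successors {s, u, v, x, y}; not p there: s:F, u:F, v:F, x:F, y:F. ✗
w: successors {v, w, x, y}; not p there: v:F, w:T, x:F, y:F. ✓
x: successors {u}; not p there: u:F. ✗
y: successors {v, y}; not p there: v:F, y:F. ✗
z: successors {t, v, w}; not p there: t:T, v:F, w:T. ✓
Satisfying worlds: {s, t, u, w, z}.

5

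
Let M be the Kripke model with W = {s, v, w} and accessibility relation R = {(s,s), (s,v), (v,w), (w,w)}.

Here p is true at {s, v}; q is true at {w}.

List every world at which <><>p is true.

s: successors {s, v}; <>p there: s:T, v:F. ✓
v: successors {w}; <>p there: w:F. ✗
w: successors {w}; <>p there: w:F. ✗

{s}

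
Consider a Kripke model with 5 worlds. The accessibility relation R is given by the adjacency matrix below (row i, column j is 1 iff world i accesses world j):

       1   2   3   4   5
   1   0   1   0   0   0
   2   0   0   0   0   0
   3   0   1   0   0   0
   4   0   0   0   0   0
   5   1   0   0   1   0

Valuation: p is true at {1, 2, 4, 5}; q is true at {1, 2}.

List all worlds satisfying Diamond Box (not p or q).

1: successors {2}; Box (not p or q) there: 2:T. ✓
2: no successors, so Diamond Box (not p or q) fails. ✗
3: successors {2}; Box (not p or q) there: 2:T. ✓
4: no successors, so Diamond Box (not p or q) fails. ✗
5: successors {1, 4}; Box (not p or q) there: 1:T, 4:T. ✓

{1, 3, 5}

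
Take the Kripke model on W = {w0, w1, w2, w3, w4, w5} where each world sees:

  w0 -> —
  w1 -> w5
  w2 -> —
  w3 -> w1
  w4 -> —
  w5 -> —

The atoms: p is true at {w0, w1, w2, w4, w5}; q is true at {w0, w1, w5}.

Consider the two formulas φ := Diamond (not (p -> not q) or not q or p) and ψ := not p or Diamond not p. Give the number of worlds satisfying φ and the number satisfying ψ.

2 and 1

For Diamond (not (p -> not q) or not q or p):
w0: no successors, so Diamond (not (p -> not q) or not q or p) fails. ✗
w1: successors {w5}; not (p -> not q) or not q or p there: w5:T. ✓
w2: no successors, so Diamond (not (p -> not q) or not q or p) fails. ✗
w3: successors {w1}; not (p -> not q) or not q or p there: w1:T. ✓
w4: no successors, so Diamond (not (p -> not q) or not q or p) fails. ✗
w5: no successors, so Diamond (not (p -> not q) or not q or p) fails. ✗
— 2 worlds.
For not p or Diamond not p:
w0: not p is F, Diamond not p is F. ✗
w1: not p is F, Diamond not p is F. ✗
w2: not p is F, Diamond not p is F. ✗
w3: not p is T, Diamond not p is F. ✓
w4: not p is F, Diamond not p is F. ✗
w5: not p is F, Diamond not p is F. ✗
— 1 world.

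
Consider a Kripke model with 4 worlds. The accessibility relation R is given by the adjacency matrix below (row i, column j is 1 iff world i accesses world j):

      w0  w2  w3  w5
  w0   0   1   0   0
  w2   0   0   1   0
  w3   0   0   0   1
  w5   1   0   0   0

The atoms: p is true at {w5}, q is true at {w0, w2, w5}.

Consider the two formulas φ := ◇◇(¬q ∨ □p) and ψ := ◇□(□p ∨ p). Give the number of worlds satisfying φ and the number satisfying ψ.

1 and 2

For ◇◇(¬q ∨ □p):
w0: successors {w2}; ◇(¬q ∨ □p) there: w2:T. ✓
w2: successors {w3}; ◇(¬q ∨ □p) there: w3:F. ✗
w3: successors {w5}; ◇(¬q ∨ □p) there: w5:F. ✗
w5: successors {w0}; ◇(¬q ∨ □p) there: w0:F. ✗
— 1 world.
For ◇□(□p ∨ p):
w0: successors {w2}; □(□p ∨ p) there: w2:T. ✓
w2: successors {w3}; □(□p ∨ p) there: w3:T. ✓
w3: successors {w5}; □(□p ∨ p) there: w5:F. ✗
w5: successors {w0}; □(□p ∨ p) there: w0:F. ✗
— 2 worlds.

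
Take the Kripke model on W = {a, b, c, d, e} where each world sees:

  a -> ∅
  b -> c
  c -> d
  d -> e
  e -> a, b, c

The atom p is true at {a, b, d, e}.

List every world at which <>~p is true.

a: no successors, so <>~p fails. ✗
b: successors {c}; ~p there: c:T. ✓
c: successors {d}; ~p there: d:F. ✗
d: successors {e}; ~p there: e:F. ✗
e: successors {a, b, c}; ~p there: a:F, b:F, c:T. ✓

{b, e}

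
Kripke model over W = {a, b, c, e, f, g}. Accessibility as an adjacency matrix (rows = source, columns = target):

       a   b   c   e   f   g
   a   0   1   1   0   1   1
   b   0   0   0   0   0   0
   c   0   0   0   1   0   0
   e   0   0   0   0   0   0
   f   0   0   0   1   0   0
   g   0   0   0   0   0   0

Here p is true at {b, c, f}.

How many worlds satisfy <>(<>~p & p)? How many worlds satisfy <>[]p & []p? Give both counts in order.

For <>(<>~p & p):
a: successors {b, c, f, g}; <>~p & p there: b:F, c:T, f:T, g:F. ✓
b: no successors, so <>(<>~p & p) fails. ✗
c: successors {e}; <>~p & p there: e:F. ✗
e: no successors, so <>(<>~p & p) fails. ✗
f: successors {e}; <>~p & p there: e:F. ✗
g: no successors, so <>(<>~p & p) fails. ✗
— 1 world.
For <>[]p & []p:
a: <>[]p is T, []p is F. ✗
b: <>[]p is F, []p is T. ✗
c: <>[]p is T, []p is F. ✗
e: <>[]p is F, []p is T. ✗
f: <>[]p is T, []p is F. ✗
g: <>[]p is F, []p is T. ✗
— 0 worlds.

1 and 0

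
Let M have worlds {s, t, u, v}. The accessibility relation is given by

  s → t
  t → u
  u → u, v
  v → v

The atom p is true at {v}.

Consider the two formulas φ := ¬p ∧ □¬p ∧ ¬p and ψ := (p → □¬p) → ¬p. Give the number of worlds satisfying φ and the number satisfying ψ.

For ¬p ∧ □¬p ∧ ¬p:
s: ¬p ∧ □¬p is T, ¬p is T. ✓
t: ¬p ∧ □¬p is T, ¬p is T. ✓
u: ¬p ∧ □¬p is F, ¬p is T. ✗
v: ¬p ∧ □¬p is F, ¬p is F. ✗
— 2 worlds.
For (p → □¬p) → ¬p:
s: p → □¬p is T, ¬p is T. ✓
t: p → □¬p is T, ¬p is T. ✓
u: p → □¬p is T, ¬p is T. ✓
v: p → □¬p is F, ¬p is F. ✓
— 4 worlds.

2 and 4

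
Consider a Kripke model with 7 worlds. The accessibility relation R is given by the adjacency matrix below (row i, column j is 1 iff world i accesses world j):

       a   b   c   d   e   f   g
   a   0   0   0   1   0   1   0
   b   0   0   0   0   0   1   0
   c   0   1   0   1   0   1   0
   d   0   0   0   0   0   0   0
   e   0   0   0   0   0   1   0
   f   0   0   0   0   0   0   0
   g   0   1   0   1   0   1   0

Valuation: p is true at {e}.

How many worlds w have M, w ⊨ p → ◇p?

a: p is F, ◇p is F. ✓
b: p is F, ◇p is F. ✓
c: p is F, ◇p is F. ✓
d: p is F, ◇p is F. ✓
e: p is T, ◇p is F. ✗
f: p is F, ◇p is F. ✓
g: p is F, ◇p is F. ✓
Satisfying worlds: {a, b, c, d, f, g}.

6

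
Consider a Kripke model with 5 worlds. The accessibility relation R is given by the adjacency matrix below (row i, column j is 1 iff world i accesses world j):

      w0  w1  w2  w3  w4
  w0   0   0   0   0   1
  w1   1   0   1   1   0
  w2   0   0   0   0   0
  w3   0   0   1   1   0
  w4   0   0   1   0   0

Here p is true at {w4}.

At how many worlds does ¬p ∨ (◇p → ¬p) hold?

w0: ¬p is T, ◇p → ¬p is T. ✓
w1: ¬p is T, ◇p → ¬p is T. ✓
w2: ¬p is T, ◇p → ¬p is T. ✓
w3: ¬p is T, ◇p → ¬p is T. ✓
w4: ¬p is F, ◇p → ¬p is T. ✓
Satisfying worlds: {w0, w1, w2, w3, w4}.

5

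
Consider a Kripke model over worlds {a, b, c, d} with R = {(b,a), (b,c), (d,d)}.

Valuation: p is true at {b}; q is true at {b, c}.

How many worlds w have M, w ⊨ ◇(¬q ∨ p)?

2

a: no successors, so ◇(¬q ∨ p) fails. ✗
b: successors {a, c}; ¬q ∨ p there: a:T, c:F. ✓
c: no successors, so ◇(¬q ∨ p) fails. ✗
d: successors {d}; ¬q ∨ p there: d:T. ✓
Satisfying worlds: {b, d}.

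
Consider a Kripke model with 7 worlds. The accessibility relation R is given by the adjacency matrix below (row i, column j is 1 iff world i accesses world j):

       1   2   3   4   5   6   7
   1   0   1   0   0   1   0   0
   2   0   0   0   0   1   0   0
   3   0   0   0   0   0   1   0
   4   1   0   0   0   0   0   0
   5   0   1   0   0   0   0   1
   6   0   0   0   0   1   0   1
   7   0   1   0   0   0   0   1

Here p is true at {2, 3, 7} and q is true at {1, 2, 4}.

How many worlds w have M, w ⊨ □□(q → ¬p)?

1: successors {2, 5}; □(q → ¬p) there: 2:T, 5:F. ✗
2: successors {5}; □(q → ¬p) there: 5:F. ✗
3: successors {6}; □(q → ¬p) there: 6:T. ✓
4: successors {1}; □(q → ¬p) there: 1:F. ✗
5: successors {2, 7}; □(q → ¬p) there: 2:T, 7:F. ✗
6: successors {5, 7}; □(q → ¬p) there: 5:F, 7:F. ✗
7: successors {2, 7}; □(q → ¬p) there: 2:T, 7:F. ✗
Satisfying worlds: {3}.

1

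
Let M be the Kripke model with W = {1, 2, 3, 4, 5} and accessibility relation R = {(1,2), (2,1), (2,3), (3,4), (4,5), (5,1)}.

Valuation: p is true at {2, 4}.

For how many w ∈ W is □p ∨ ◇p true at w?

2

1: □p is T, ◇p is T. ✓
2: □p is F, ◇p is F. ✗
3: □p is T, ◇p is T. ✓
4: □p is F, ◇p is F. ✗
5: □p is F, ◇p is F. ✗
Satisfying worlds: {1, 3}.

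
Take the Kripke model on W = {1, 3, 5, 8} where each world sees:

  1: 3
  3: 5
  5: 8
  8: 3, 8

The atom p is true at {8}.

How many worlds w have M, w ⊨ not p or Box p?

3

1: not p is T, Box p is F. ✓
3: not p is T, Box p is F. ✓
5: not p is T, Box p is T. ✓
8: not p is F, Box p is F. ✗
Satisfying worlds: {1, 3, 5}.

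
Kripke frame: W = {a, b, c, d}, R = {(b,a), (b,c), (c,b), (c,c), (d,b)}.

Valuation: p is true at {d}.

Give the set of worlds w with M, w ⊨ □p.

a: no successors, so □p holds vacuously. ✓
b: successors {a, c}; p there: a:F, c:F. ✗
c: successors {b, c}; p there: b:F, c:F. ✗
d: successors {b}; p there: b:F. ✗

{a}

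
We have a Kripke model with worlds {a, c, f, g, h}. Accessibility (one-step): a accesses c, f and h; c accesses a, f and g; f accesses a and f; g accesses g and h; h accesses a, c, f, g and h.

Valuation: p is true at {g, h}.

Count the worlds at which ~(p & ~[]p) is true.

a: p & ~[]p is F. ✓
c: p & ~[]p is F. ✓
f: p & ~[]p is F. ✓
g: p & ~[]p is F. ✓
h: p & ~[]p is T. ✗
Satisfying worlds: {a, c, f, g}.

4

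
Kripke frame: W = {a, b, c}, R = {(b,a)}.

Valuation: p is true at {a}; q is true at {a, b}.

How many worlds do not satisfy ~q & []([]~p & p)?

2

a: ~q is F, []([]~p & p) is T. ✗
b: ~q is F, []([]~p & p) is T. ✗
c: ~q is T, []([]~p & p) is T. ✓
Satisfying worlds: {c}.
So ~q & []([]~p & p) fails at the other 2 worlds.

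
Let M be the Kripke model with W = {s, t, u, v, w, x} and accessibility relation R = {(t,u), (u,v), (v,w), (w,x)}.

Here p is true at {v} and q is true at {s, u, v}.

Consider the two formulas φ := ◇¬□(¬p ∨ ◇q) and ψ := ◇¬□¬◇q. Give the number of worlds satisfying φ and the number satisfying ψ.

1 and 0

For ◇¬□(¬p ∨ ◇q):
s: no successors, so ◇¬□(¬p ∨ ◇q) fails. ✗
t: successors {u}; ¬□(¬p ∨ ◇q) there: u:T. ✓
u: successors {v}; ¬□(¬p ∨ ◇q) there: v:F. ✗
v: successors {w}; ¬□(¬p ∨ ◇q) there: w:F. ✗
w: successors {x}; ¬□(¬p ∨ ◇q) there: x:F. ✗
x: no successors, so ◇¬□(¬p ∨ ◇q) fails. ✗
— 1 world.
For ◇¬□¬◇q:
s: no successors, so ◇¬□¬◇q fails. ✗
t: successors {u}; ¬□¬◇q there: u:F. ✗
u: successors {v}; ¬□¬◇q there: v:F. ✗
v: successors {w}; ¬□¬◇q there: w:F. ✗
w: successors {x}; ¬□¬◇q there: x:F. ✗
x: no successors, so ◇¬□¬◇q fails. ✗
— 0 worlds.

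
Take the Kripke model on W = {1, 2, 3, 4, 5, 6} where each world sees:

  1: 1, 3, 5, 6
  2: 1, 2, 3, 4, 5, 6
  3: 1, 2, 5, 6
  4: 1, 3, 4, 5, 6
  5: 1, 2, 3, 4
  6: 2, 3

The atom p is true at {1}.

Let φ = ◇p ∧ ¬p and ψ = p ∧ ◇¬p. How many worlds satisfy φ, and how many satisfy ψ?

4 and 1

For ◇p ∧ ¬p:
1: ◇p is T, ¬p is F. ✗
2: ◇p is T, ¬p is T. ✓
3: ◇p is T, ¬p is T. ✓
4: ◇p is T, ¬p is T. ✓
5: ◇p is T, ¬p is T. ✓
6: ◇p is F, ¬p is T. ✗
— 4 worlds.
For p ∧ ◇¬p:
1: p is T, ◇¬p is T. ✓
2: p is F, ◇¬p is T. ✗
3: p is F, ◇¬p is T. ✗
4: p is F, ◇¬p is T. ✗
5: p is F, ◇¬p is T. ✗
6: p is F, ◇¬p is T. ✗
— 1 world.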